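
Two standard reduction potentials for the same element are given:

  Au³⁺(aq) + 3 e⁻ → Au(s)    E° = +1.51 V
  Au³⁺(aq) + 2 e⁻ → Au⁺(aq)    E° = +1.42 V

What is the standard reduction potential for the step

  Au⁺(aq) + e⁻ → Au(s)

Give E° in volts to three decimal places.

Sequential free energies add, so n₃E°₃ = n₁E°₁ + n₂E°₂.
With n₃ = 3, and the known step contributing 2×(+1.42) V, the unknown satisfies 1·E° = 3×(+1.51) − 2×(+1.42) = +1.690.
E° = +1.690 / 1 = +1.690 V.

+1.690 V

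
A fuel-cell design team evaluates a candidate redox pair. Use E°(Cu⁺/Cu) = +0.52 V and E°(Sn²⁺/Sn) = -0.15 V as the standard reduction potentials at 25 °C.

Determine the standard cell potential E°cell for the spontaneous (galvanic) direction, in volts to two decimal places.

+0.67 V

The Cu⁺/Cu couple has the higher reduction potential, so it is the cathode; Sn²⁺/Sn is oxidised at the anode.
E°cell = E°(cathode) − E°(anode) = (+0.52) − (-0.15) = +0.67 V.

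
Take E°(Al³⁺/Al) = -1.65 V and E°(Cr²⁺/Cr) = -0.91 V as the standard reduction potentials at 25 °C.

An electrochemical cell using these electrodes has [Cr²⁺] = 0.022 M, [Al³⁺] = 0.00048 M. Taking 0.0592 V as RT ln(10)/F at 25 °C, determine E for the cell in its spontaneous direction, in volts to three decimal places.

Cr²⁺/Cr is the cathode (higher E°), Al³⁺/Al the anode: E°cell = -0.91 − (-1.65) = +0.74 V, n = 6.
Overall: 3 Cr²⁺(aq) + 2 Al(s) → 3 Cr(s) + 2 Al³⁺(aq)
Q = [Al³⁺]^2 / ([Cr²⁺]^3); log Q = -1.665.
E = E° − (0.0592/n) log Q = +0.74 − (0.0592/6)(-1.665) = +0.756 V.

+0.756 V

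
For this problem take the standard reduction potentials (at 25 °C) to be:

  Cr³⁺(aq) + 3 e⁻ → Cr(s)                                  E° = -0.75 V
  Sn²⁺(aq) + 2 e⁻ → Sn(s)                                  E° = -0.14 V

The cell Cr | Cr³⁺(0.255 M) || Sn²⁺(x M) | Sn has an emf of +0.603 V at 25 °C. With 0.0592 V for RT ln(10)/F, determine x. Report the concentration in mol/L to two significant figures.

0.23 M

Sn²⁺/Sn is the cathode, Cr³⁺/Cr the anode: E°cell = +0.61 V, n = 6.
Overall reaction: 3 Sn²⁺(aq) + 2 Cr(s) → 3 Sn(s) + 2 Cr³⁺(aq); Q = [Cr³⁺]^2/[Sn²⁺]^3.
From E = E° − (0.0592/n) log Q: log Q = (E° − E)·n/0.0592 = (+0.61 − (+0.603))·6/0.0592 = 0.7095.
So 3·log[Sn²⁺] = 2·log(0.255) − log Q = -1.1869 − (0.7095) = -1.8964; log[Sn²⁺] = -1.8964 / 3 = -0.6321; [Sn²⁺] = 10^(-0.6321) ≈ 0.23 M.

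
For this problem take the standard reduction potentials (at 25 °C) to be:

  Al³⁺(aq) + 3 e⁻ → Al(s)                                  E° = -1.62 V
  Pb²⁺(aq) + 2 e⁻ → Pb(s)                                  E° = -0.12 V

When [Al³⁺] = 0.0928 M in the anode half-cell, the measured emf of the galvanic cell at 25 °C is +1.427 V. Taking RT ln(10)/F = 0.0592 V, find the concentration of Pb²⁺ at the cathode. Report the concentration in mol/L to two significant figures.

Pb²⁺/Pb is the cathode, Al³⁺/Al the anode: E°cell = +1.50 V, n = 6.
Overall reaction: 3 Pb²⁺(aq) + 2 Al(s) → 3 Pb(s) + 2 Al³⁺(aq); Q = [Al³⁺]^2/[Pb²⁺]^3.
From E = E° − (0.0592/n) log Q: log Q = (E° − E)·n/0.0592 = (+1.50 − (+1.427))·6/0.0592 = 7.3986.
So 3·log[Pb²⁺] = 2·log(0.0928) − log Q = -2.0649 − (7.3986) = -9.4635; log[Pb²⁺] = -9.4635 / 3 = -3.1545; [Pb²⁺] = 10^(-3.1545) ≈ 0.00070 M.

0.00070 M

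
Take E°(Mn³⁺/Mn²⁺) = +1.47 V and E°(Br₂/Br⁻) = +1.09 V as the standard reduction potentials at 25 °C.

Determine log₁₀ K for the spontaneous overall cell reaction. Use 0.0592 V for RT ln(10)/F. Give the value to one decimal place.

Cathode: Mn³⁺/Mn²⁺; anode: Br₂/Br⁻. E°cell = +0.38 V, n = 2.
log K = nE°cell / 0.0592 = (2)(+0.38) / 0.0592 = 12.8.

12.8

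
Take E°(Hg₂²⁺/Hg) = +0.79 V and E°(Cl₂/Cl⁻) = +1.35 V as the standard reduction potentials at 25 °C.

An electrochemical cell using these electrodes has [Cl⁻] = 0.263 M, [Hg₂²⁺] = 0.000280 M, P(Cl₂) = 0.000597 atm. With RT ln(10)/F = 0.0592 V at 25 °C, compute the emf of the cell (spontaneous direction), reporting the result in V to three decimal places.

+0.604 V

Cl₂/Cl⁻ is the cathode (higher E°), Hg₂²⁺/Hg the anode: E°cell = +1.35 − (+0.79) = +0.56 V, n = 2.
Overall: Cl₂(g) + 2 Hg(l) → 2 Cl⁻(aq) + Hg₂²⁺(aq)
Q = [Cl⁻]^2·[Hg₂²⁺] / (P(Cl₂)); log Q = -1.489.
E = E° − (0.0592/n) log Q = +0.56 − (0.0592/2)(-1.489) = +0.604 V.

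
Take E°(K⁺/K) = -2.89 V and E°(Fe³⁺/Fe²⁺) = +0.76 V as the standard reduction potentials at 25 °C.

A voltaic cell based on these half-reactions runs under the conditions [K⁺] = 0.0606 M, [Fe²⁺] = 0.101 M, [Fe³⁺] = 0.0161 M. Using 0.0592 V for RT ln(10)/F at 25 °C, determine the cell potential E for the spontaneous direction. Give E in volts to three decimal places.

Fe³⁺/Fe²⁺ is the cathode (higher E°), K⁺/K the anode: E°cell = +0.76 − (-2.89) = +3.65 V, n = 1.
Overall: Fe³⁺(aq) + K(s) → Fe²⁺(aq) + K⁺(aq)
Q = [Fe²⁺]·[K⁺] / ([Fe³⁺]); log Q = -0.420.
E = E° − (0.0592/n) log Q = +3.65 − (0.0592/1)(-0.420) = +3.675 V.

+3.675 V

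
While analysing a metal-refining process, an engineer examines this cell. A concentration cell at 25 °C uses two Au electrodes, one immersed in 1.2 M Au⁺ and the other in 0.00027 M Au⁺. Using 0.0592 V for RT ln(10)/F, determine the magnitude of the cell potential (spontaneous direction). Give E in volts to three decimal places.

For a concentration cell E°cell = 0. The 1.2 M side is the cathode (reduction is favoured where [Au⁺] is higher).
With n = 1, E = −(0.0592/1) log([Au⁺]ₐₙ/[Au⁺]꜀ₐₜ) = −(0.0592/1) log(0.00027/1.2) = −(0.0592/1)(-3.648) = +0.216 V.

+0.216 V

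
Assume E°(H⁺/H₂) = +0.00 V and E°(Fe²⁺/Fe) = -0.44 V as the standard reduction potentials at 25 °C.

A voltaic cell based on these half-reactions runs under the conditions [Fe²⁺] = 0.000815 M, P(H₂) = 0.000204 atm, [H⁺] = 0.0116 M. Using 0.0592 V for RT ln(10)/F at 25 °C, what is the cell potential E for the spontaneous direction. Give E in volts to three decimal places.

H⁺/H₂ is the cathode (higher E°), Fe²⁺/Fe the anode: E°cell = +0.00 − (-0.44) = +0.44 V, n = 2.
Overall: 2 H⁺(aq) + Fe(s) → H₂(g) + Fe²⁺(aq)
Q = P(H₂)·[Fe²⁺] / ([H⁺]^2); log Q = -2.908.
E = E° − (0.0592/n) log Q = +0.44 − (0.0592/2)(-2.908) = +0.526 V.

+0.526 V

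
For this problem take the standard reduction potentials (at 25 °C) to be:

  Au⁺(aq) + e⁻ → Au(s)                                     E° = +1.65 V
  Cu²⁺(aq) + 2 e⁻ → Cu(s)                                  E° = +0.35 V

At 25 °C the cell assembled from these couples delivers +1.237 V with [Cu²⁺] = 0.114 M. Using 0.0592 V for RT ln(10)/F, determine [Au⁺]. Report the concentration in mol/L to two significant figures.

Au⁺/Au is the cathode, Cu²⁺/Cu the anode: E°cell = +1.30 V, n = 2.
Overall reaction: 2 Au⁺(aq) + Cu(s) → 2 Au(s) + Cu²⁺(aq); Q = [Cu²⁺]^1/[Au⁺]^2.
From E = E° − (0.0592/n) log Q: log Q = (E° − E)·n/0.0592 = (+1.30 − (+1.237))·2/0.0592 = 2.1284.
So 2·log[Au⁺] = 1·log(0.114) − log Q = -0.9431 − (2.1284) = -3.0715; log[Au⁺] = -3.0715 / 2 = -1.5357; [Au⁺] = 10^(-1.5357) ≈ 0.029 M.

0.029 M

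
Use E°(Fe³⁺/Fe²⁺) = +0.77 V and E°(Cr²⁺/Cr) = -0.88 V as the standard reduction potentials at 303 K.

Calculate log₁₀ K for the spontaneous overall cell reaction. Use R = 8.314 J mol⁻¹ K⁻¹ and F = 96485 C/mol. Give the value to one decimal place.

Cathode: Fe³⁺/Fe²⁺; anode: Cr²⁺/Cr. E°cell = (+0.77) − (-0.88) = +1.65 V, with n = 2.
ΔG° = −nFE° = −RT ln K, so ln K = nFE°/(RT) = (2)(96485)(+1.65) / ((8.314)(303)) = 126.392.
log₁₀ K = 126.392 / ln 10 = 54.9.

54.9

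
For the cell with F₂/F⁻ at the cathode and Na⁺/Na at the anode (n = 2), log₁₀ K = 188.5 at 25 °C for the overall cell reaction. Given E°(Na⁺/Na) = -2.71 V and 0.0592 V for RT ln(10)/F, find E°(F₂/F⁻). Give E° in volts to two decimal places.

E°cell = (0.0592/n)·log K = (0.0592/2)(188.5) = +5.580 V.
Since F₂/F⁻ is the cathode and Na⁺/Na the anode, E°cell = E°(F₂/F⁻) − E°(Na⁺/Na).
So E°(F₂/F⁻) = E°cell + E°(Na⁺/Na) = +5.580 + (-2.71) = +2.87 V.

+2.87 V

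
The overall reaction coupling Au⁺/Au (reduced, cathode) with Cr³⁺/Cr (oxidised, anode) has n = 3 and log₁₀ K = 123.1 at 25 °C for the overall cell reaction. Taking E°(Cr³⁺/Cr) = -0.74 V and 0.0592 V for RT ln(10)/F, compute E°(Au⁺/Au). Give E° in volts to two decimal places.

+1.69 V

E°cell = (0.0592/n)·log K = (0.0592/3)(123.1) = +2.429 V.
Since Au⁺/Au is the cathode and Cr³⁺/Cr the anode, E°cell = E°(Au⁺/Au) − E°(Cr³⁺/Cr).
So E°(Au⁺/Au) = E°cell + E°(Cr³⁺/Cr) = +2.429 + (-0.74) = +1.69 V.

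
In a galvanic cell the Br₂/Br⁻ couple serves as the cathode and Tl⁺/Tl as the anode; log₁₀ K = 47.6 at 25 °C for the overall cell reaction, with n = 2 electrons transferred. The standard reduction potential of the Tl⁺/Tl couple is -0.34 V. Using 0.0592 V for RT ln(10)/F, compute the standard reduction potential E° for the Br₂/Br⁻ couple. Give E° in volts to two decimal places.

+1.07 V

E°cell = (0.0592/n)·log K = (0.0592/2)(47.6) = +1.409 V.
Since Br₂/Br⁻ is the cathode and Tl⁺/Tl the anode, E°cell = E°(Br₂/Br⁻) − E°(Tl⁺/Tl).
So E°(Br₂/Br⁻) = E°cell + E°(Tl⁺/Tl) = +1.409 + (-0.34) = +1.07 V.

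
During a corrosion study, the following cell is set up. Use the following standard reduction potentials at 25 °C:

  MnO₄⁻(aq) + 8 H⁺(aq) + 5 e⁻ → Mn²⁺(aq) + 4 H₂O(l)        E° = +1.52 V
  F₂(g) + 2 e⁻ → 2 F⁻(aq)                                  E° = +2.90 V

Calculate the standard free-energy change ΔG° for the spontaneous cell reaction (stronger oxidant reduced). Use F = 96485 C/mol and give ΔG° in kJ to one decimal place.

-1331.5 kJ

F₂/F⁻ (E° = +2.90 V) is the cathode; MnO₄⁻/Mn²⁺ (E° = +1.52 V) is the anode, so E°cell = +1.38 V.
Balancing electrons gives n = 10 (lcm of 2 and 5).
ΔG° = −nFE° = −(10)(96485)(+1.38) = -1,331,493 J = -1331.5 kJ.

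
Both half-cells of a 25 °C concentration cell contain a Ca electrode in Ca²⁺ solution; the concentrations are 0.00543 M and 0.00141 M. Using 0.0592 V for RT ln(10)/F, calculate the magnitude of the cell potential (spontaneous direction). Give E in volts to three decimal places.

For a concentration cell E°cell = 0. The 0.00543 M side is the cathode (reduction is favoured where [Ca²⁺] is higher).
With n = 2, E = −(0.0592/2) log([Ca²⁺]ₐₙ/[Ca²⁺]꜀ₐₜ) = −(0.0592/2) log(0.00141/0.00543) = −(0.0592/2)(-0.586) = +0.017 V.

+0.017 V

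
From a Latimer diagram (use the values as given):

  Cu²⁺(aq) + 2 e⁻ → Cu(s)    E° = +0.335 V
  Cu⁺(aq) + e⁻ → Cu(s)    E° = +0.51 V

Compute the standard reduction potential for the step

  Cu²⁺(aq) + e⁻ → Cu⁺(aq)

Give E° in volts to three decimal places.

+0.160 V

Sequential free energies add, so n₃E°₃ = n₁E°₁ + n₂E°₂.
With n₃ = 2, and the known step contributing 1×(+0.51) V, the unknown satisfies 1·E° = 2×(+0.335) − 1×(+0.51) = +0.160.
E° = +0.160 / 1 = +0.160 V.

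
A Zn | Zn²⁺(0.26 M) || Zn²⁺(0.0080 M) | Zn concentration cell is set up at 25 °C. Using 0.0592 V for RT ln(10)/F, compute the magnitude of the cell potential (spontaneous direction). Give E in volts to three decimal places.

For a concentration cell E°cell = 0. The 0.26 M side is the cathode (reduction is favoured where [Zn²⁺] is higher).
With n = 2, E = −(0.0592/2) log([Zn²⁺]ₐₙ/[Zn²⁺]꜀ₐₜ) = −(0.0592/2) log(0.008/0.26) = −(0.0592/2)(-1.512) = +0.045 V.

+0.045 V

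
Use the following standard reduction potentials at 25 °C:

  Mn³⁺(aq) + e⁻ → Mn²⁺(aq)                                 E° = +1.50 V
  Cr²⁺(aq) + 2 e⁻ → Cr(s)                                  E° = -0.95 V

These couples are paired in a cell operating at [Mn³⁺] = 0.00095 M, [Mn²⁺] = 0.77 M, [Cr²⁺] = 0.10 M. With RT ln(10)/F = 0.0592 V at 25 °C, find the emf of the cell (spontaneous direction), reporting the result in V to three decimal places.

Mn³⁺/Mn²⁺ is the cathode (higher E°), Cr²⁺/Cr the anode: E°cell = +1.50 − (-0.95) = +2.45 V, n = 2.
Overall: 2 Mn³⁺(aq) + Cr(s) → 2 Mn²⁺(aq) + Cr²⁺(aq)
Q = [Mn²⁺]^2·[Cr²⁺] / ([Mn³⁺]^2); log Q = 4.818.
E = E° − (0.0592/n) log Q = +2.45 − (0.0592/2)(4.818) = +2.307 V.

+2.307 V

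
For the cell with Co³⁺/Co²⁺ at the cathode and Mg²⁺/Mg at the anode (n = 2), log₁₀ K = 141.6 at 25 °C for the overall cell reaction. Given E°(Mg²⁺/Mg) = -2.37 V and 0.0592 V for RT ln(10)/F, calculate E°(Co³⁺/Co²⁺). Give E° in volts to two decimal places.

+1.82 V

E°cell = (0.0592/n)·log K = (0.0592/2)(141.6) = +4.191 V.
Since Co³⁺/Co²⁺ is the cathode and Mg²⁺/Mg the anode, E°cell = E°(Co³⁺/Co²⁺) − E°(Mg²⁺/Mg).
So E°(Co³⁺/Co²⁺) = E°cell + E°(Mg²⁺/Mg) = +4.191 + (-2.37) = +1.82 V.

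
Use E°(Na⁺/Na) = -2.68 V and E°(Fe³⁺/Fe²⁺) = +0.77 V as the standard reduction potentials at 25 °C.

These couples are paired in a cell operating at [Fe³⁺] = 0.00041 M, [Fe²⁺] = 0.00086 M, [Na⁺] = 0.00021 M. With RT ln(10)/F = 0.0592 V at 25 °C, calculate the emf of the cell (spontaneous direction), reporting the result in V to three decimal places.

Fe³⁺/Fe²⁺ is the cathode (higher E°), Na⁺/Na the anode: E°cell = +0.77 − (-2.68) = +3.45 V, n = 1.
Overall: Fe³⁺(aq) + Na(s) → Fe²⁺(aq) + Na⁺(aq)
Q = [Fe²⁺]·[Na⁺] / ([Fe³⁺]); log Q = -3.356.
E = E° − (0.0592/n) log Q = +3.45 − (0.0592/1)(-3.356) = +3.649 V.

+3.649 V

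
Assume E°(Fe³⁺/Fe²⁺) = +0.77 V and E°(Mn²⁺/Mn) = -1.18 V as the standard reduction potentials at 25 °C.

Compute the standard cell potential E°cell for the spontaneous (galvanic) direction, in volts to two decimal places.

+1.95 V

The Fe³⁺/Fe²⁺ couple has the higher reduction potential, so it is the cathode; Mn²⁺/Mn is oxidised at the anode.
E°cell = E°(cathode) − E°(anode) = (+0.77) − (-1.18) = +1.95 V.
Since E°cell > 0, the reaction is spontaneous under standard conditions.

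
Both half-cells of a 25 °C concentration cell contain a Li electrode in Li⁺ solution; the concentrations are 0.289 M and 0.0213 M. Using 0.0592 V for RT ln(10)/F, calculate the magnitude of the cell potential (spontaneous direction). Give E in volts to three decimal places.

For a concentration cell E°cell = 0. The 0.289 M side is the cathode (reduction is favoured where [Li⁺] is higher).
With n = 1, E = −(0.0592/1) log([Li⁺]ₐₙ/[Li⁺]꜀ₐₜ) = −(0.0592/1) log(0.0213/0.289) = −(0.0592/1)(-1.133) = +0.067 V.

+0.067 V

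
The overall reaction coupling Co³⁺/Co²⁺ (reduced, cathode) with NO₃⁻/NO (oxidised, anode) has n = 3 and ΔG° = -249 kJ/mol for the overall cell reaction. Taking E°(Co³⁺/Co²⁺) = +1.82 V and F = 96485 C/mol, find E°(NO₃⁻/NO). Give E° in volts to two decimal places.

E°cell = −ΔG°/(nF) = −(-249×10³)/((3)(96485)) = +0.860 V.
Since Co³⁺/Co²⁺ is the cathode and NO₃⁻/NO the anode, E°cell = E°(Co³⁺/Co²⁺) − E°(NO₃⁻/NO).
So E°(NO₃⁻/NO) = E°(Co³⁺/Co²⁺) − E°cell = (+1.82) − (+0.860) = +0.96 V.

+0.96 V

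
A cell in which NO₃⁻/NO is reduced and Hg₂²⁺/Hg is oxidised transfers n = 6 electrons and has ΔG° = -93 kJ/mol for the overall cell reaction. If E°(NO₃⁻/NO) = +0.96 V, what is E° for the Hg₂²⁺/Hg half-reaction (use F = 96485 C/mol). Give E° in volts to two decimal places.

E°cell = −ΔG°/(nF) = −(-93×10³)/((6)(96485)) = +0.161 V.
Since NO₃⁻/NO is the cathode and Hg₂²⁺/Hg the anode, E°cell = E°(NO₃⁻/NO) − E°(Hg₂²⁺/Hg).
So E°(Hg₂²⁺/Hg) = E°(NO₃⁻/NO) − E°cell = (+0.96) − (+0.161) = +0.80 V.

+0.80 V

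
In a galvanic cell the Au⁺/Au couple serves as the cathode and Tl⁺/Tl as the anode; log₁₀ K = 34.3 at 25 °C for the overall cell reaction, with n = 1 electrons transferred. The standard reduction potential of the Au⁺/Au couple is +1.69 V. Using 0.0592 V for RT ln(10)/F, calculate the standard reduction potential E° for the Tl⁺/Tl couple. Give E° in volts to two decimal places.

-0.34 V

E°cell = (0.0592/n)·log K = (0.0592/1)(34.3) = +2.031 V.
Since Au⁺/Au is the cathode and Tl⁺/Tl the anode, E°cell = E°(Au⁺/Au) − E°(Tl⁺/Tl).
So E°(Tl⁺/Tl) = E°(Au⁺/Au) − E°cell = (+1.69) − (+2.031) = -0.34 V.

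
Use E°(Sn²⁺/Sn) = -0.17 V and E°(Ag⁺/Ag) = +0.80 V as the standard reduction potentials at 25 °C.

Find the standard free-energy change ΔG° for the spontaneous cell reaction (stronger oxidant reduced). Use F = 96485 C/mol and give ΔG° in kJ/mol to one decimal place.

-187.2 kJ/mol

Ag⁺/Ag (E° = +0.80 V) is the cathode; Sn²⁺/Sn (E° = -0.17 V) is the anode, so E°cell = +0.97 V.
Balancing electrons gives n = 2 (lcm of 1 and 2).
ΔG° = −nFE° = −(2)(96485)(+0.97) = -187,181 J = -187.2 kJ/mol.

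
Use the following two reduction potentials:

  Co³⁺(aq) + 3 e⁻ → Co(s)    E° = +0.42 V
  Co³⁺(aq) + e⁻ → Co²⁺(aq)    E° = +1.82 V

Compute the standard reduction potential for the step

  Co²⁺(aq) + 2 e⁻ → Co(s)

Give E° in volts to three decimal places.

-0.280 V

Sequential free energies add, so n₃E°₃ = n₁E°₁ + n₂E°₂.
With n₃ = 3, and the known step contributing 1×(+1.82) V, the unknown satisfies 2·E° = 3×(+0.42) − 1×(+1.82) = -0.560.
E° = -0.560 / 2 = -0.280 V.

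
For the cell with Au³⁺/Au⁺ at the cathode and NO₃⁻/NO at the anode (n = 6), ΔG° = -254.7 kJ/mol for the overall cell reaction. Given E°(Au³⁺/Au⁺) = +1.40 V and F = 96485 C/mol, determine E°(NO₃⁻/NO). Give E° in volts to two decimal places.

E°cell = −ΔG°/(nF) = −(-254.7×10³)/((6)(96485)) = +0.440 V.
Since Au³⁺/Au⁺ is the cathode and NO₃⁻/NO the anode, E°cell = E°(Au³⁺/Au⁺) − E°(NO₃⁻/NO).
So E°(NO₃⁻/NO) = E°(Au³⁺/Au⁺) − E°cell = (+1.40) − (+0.440) = +0.96 V.

+0.96 V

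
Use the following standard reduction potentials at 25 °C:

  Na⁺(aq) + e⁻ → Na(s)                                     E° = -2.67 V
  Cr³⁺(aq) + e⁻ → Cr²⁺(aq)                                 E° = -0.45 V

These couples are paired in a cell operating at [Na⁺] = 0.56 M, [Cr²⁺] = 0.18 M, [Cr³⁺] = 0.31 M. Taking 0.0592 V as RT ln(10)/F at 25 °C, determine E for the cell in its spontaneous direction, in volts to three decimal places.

+2.249 V

Cr³⁺/Cr²⁺ is the cathode (higher E°), Na⁺/Na the anode: E°cell = -0.45 − (-2.67) = +2.22 V, n = 1.
Overall: Cr³⁺(aq) + Na(s) → Cr²⁺(aq) + Na⁺(aq)
Q = [Cr²⁺]·[Na⁺] / ([Cr³⁺]); log Q = -0.488.
E = E° − (0.0592/n) log Q = +2.22 − (0.0592/1)(-0.488) = +2.249 V.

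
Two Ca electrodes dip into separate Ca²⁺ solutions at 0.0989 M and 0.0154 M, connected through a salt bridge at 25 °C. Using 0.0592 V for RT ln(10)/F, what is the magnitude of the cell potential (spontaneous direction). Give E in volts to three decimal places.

For a concentration cell E°cell = 0. The 0.0989 M side is the cathode (reduction is favoured where [Ca²⁺] is higher).
With n = 2, E = −(0.0592/2) log([Ca²⁺]ₐₙ/[Ca²⁺]꜀ₐₜ) = −(0.0592/2) log(0.0154/0.0989) = −(0.0592/2)(-0.808) = +0.024 V.

+0.024 V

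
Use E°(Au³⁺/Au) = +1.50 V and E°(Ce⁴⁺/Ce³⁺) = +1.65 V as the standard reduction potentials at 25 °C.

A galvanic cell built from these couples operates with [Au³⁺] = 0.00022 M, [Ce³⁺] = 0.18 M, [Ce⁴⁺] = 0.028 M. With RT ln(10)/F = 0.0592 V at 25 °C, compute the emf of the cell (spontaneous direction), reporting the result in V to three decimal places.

+0.174 V

Ce⁴⁺/Ce³⁺ is the cathode (higher E°), Au³⁺/Au the anode: E°cell = +1.65 − (+1.50) = +0.15 V, n = 3.
Overall: 3 Ce⁴⁺(aq) + Au(s) → 3 Ce³⁺(aq) + Au³⁺(aq)
Q = [Ce³⁺]^3·[Au³⁺] / ([Ce⁴⁺]^3); log Q = -1.233.
E = E° − (0.0592/n) log Q = +0.15 − (0.0592/3)(-1.233) = +0.174 V.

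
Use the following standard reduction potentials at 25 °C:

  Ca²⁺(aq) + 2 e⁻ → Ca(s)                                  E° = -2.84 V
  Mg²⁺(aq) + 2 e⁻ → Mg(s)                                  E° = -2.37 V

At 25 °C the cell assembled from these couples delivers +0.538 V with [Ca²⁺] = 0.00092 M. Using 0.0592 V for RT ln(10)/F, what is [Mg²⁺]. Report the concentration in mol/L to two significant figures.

Mg²⁺/Mg is the cathode, Ca²⁺/Ca the anode: E°cell = +0.47 V, n = 2.
Overall reaction: Mg²⁺(aq) + Ca(s) → Mg(s) + Ca²⁺(aq); Q = [Ca²⁺]^1/[Mg²⁺]^1.
From E = E° − (0.0592/n) log Q: log Q = (E° − E)·n/0.0592 = (+0.47 − (+0.538))·2/0.0592 = -2.2973.
So 1·log[Mg²⁺] = 1·log(0.00092) − log Q = -3.0362 − (-2.2973) = -0.7389; [Mg²⁺] = 10^(-0.7389) ≈ 0.18 M.

0.18 M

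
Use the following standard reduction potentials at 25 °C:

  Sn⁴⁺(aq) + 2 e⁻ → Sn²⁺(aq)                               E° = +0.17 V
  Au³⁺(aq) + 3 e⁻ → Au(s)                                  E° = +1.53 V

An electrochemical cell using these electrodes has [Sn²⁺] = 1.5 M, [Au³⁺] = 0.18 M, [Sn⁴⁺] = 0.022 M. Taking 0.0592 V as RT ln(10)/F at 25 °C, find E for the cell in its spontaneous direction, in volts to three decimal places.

+1.400 V

Au³⁺/Au is the cathode (higher E°), Sn⁴⁺/Sn²⁺ the anode: E°cell = +1.53 − (+0.17) = +1.36 V, n = 6.
Overall: 2 Au³⁺(aq) + 3 Sn²⁺(aq) → 2 Au(s) + 3 Sn⁴⁺(aq)
Q = [Sn⁴⁺]^3 / ([Au³⁺]^2·[Sn²⁺]^3); log Q = -4.012.
E = E° − (0.0592/n) log Q = +1.36 − (0.0592/6)(-4.012) = +1.400 V.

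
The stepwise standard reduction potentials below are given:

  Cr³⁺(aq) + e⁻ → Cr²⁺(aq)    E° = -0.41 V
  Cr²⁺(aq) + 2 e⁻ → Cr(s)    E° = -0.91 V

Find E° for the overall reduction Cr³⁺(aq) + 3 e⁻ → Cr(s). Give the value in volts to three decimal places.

Adding the free-energy changes (−nFE°) of the two steps gives −n₃FE°₃ = −n₁FE°₁ − n₂FE°₂.
E°₃ = (1×-0.41 + 2×-0.91) / 3 = (-2.230) / 3 = -0.743 V.
E° values themselves are not directly additive — weighting by electron count is essential.

-0.743 V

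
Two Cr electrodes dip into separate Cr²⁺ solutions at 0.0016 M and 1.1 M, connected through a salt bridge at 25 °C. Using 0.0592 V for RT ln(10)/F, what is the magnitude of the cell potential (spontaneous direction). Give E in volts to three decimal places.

For a concentration cell E°cell = 0. The 1.1 M side is the cathode (reduction is favoured where [Cr²⁺] is higher).
With n = 2, E = −(0.0592/2) log([Cr²⁺]ₐₙ/[Cr²⁺]꜀ₐₜ) = −(0.0592/2) log(0.0016/1.1) = −(0.0592/2)(-2.837) = +0.084 V.

+0.084 V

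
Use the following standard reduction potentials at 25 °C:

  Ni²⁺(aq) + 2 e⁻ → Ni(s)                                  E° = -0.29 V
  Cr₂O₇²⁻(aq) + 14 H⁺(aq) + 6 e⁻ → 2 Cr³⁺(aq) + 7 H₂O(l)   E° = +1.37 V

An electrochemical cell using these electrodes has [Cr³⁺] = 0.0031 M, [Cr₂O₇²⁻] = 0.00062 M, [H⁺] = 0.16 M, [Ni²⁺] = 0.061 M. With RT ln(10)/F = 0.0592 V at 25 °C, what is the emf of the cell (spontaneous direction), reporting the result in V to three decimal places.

Cr₂O₇²⁻/Cr³⁺ is the cathode (higher E°), Ni²⁺/Ni the anode: E°cell = +1.37 − (-0.29) = +1.66 V, n = 6.
Overall: Cr₂O₇²⁻(aq) + 14 H⁺(aq) + 3 Ni(s) → 2 Cr³⁺(aq) + 7 H₂O(l) + 3 Ni²⁺(aq)
Q = [Cr³⁺]^2·[Ni²⁺]^3 / ([Cr₂O₇²⁻]·[H⁺]^14); log Q = 5.689.
E = E° − (0.0592/n) log Q = +1.66 − (0.0592/6)(5.689) = +1.604 V.

+1.604 V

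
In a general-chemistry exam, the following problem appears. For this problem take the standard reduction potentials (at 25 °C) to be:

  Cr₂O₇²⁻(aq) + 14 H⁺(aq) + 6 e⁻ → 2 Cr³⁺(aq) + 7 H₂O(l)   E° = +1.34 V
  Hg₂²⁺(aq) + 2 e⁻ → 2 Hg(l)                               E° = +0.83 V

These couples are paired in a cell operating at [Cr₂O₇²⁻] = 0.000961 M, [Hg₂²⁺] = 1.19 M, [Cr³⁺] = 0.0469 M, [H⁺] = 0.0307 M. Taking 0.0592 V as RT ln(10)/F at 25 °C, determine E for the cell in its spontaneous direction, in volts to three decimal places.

+0.295 V

Cr₂O₇²⁻/Cr³⁺ is the cathode (higher E°), Hg₂²⁺/Hg the anode: E°cell = +1.34 − (+0.83) = +0.51 V, n = 6.
Overall: Cr₂O₇²⁻(aq) + 14 H⁺(aq) + 6 Hg(l) → 2 Cr³⁺(aq) + 7 H₂O(l) + 3 Hg₂²⁺(aq)
Q = [Cr³⁺]^2·[Hg₂²⁺]^3 / ([Cr₂O₇²⁻]·[H⁺]^14); log Q = 21.766.
E = E° − (0.0592/n) log Q = +0.51 − (0.0592/6)(21.766) = +0.295 V.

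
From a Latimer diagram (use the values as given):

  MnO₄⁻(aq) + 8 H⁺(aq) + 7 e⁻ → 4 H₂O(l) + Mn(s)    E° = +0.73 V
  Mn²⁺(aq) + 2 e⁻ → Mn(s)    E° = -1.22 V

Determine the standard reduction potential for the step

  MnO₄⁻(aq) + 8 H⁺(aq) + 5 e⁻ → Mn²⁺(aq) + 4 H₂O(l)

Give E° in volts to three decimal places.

+1.510 V

Sequential free energies add, so n₃E°₃ = n₁E°₁ + n₂E°₂.
With n₃ = 7, and the known step contributing 2×(-1.22) V, the unknown satisfies 5·E° = 7×(+0.73) − 2×(-1.22) = +7.550.
E° = +7.550 / 5 = +1.510 V.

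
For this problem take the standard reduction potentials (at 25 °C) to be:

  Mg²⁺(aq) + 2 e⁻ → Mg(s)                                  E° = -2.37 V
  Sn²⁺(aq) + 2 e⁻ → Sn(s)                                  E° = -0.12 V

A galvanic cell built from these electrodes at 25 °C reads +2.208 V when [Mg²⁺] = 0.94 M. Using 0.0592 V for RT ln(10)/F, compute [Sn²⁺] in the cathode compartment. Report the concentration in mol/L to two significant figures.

Sn²⁺/Sn is the cathode, Mg²⁺/Mg the anode: E°cell = +2.25 V, n = 2.
Overall reaction: Sn²⁺(aq) + Mg(s) → Sn(s) + Mg²⁺(aq); Q = [Mg²⁺]^1/[Sn²⁺]^1.
From E = E° − (0.0592/n) log Q: log Q = (E° − E)·n/0.0592 = (+2.25 − (+2.208))·2/0.0592 = 1.4189.
So 1·log[Sn²⁺] = 1·log(0.94) − log Q = -0.0269 − (1.4189) = -1.4458; [Sn²⁺] = 10^(-1.4458) ≈ 0.036 M.

0.036 M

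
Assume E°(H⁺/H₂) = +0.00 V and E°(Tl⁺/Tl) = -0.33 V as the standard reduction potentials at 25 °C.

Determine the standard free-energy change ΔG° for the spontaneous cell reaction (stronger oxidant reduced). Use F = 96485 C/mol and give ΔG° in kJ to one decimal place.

H⁺/H₂ (E° = +0.00 V) is the cathode; Tl⁺/Tl (E° = -0.33 V) is the anode, so E°cell = +0.33 V.
Balancing electrons gives n = 2 (lcm of 2 and 1).
ΔG° = −nFE° = −(2)(96485)(+0.33) = -63,680 J = -63.7 kJ.

-63.7 kJ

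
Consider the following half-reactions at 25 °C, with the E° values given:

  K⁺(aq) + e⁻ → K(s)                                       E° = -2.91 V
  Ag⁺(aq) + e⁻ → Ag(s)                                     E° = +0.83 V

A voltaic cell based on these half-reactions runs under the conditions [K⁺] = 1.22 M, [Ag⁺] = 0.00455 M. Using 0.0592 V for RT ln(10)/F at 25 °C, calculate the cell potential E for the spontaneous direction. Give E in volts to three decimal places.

Ag⁺/Ag is the cathode (higher E°), K⁺/K the anode: E°cell = +0.83 − (-2.91) = +3.74 V, n = 1.
Overall: Ag⁺(aq) + K(s) → Ag(s) + K⁺(aq)
Q = [K⁺] / ([Ag⁺]); log Q = 2.428.
E = E° − (0.0592/n) log Q = +3.74 − (0.0592/1)(2.428) = +3.596 V.

+3.596 V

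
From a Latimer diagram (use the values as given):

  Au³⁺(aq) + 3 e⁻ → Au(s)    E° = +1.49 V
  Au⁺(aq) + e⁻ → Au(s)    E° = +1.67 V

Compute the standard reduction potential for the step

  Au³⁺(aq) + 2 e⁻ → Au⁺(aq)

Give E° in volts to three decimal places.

Sequential free energies add, so n₃E°₃ = n₁E°₁ + n₂E°₂.
With n₃ = 3, and the known step contributing 1×(+1.67) V, the unknown satisfies 2·E° = 3×(+1.49) − 1×(+1.67) = +2.800.
E° = +2.800 / 2 = +1.400 V.

+1.400 V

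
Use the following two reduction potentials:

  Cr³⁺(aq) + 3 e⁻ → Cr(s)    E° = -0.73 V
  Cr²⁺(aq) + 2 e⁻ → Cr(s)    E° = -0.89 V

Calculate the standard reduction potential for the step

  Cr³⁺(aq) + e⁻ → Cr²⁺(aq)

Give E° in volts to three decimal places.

-0.410 V

Sequential free energies add, so n₃E°₃ = n₁E°₁ + n₂E°₂.
With n₃ = 3, and the known step contributing 2×(-0.89) V, the unknown satisfies 1·E° = 3×(-0.73) − 2×(-0.89) = -0.410.
E° = -0.410 / 1 = -0.410 V.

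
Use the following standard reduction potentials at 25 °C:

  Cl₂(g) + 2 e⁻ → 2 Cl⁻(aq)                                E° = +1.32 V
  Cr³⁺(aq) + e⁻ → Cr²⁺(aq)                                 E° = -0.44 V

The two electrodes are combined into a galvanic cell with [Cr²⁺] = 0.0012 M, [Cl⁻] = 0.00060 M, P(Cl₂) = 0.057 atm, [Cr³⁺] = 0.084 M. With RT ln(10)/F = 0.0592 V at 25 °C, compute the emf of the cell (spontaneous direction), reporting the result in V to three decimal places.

Cl₂/Cl⁻ is the cathode (higher E°), Cr³⁺/Cr²⁺ the anode: E°cell = +1.32 − (-0.44) = +1.76 V, n = 2.
Overall: Cl₂(g) + 2 Cr²⁺(aq) → 2 Cl⁻(aq) + 2 Cr³⁺(aq)
Q = [Cl⁻]^2·[Cr³⁺]^2 / (P(Cl₂)·[Cr²⁺]^2); log Q = -1.509.
E = E° − (0.0592/n) log Q = +1.76 − (0.0592/2)(-1.509) = +1.805 V.

+1.805 V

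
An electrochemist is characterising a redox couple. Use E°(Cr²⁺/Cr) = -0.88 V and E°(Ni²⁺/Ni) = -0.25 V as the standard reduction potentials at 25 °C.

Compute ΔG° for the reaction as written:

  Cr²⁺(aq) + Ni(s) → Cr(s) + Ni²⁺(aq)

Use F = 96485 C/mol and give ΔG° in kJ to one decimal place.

As written, Cr²⁺/Cr is reduced (cathode) and Ni²⁺/Ni is oxidised (anode), so E°cell = (-0.88) − (-0.25) = -0.63 V.
Balancing electrons gives n = 2.
ΔG° = −nFE° = −(2)(96485)(-0.63) = 121,571 J = +121.6 kJ.

+121.6 kJ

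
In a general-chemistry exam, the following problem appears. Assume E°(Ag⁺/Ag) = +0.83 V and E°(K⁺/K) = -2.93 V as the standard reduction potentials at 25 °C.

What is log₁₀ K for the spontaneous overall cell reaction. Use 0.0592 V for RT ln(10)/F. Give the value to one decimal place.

63.5

Cathode: Ag⁺/Ag; anode: K⁺/K. E°cell = +3.76 V, n = 1.
log K = nE°cell / 0.0592 = (1)(+3.76) / 0.0592 = 63.5.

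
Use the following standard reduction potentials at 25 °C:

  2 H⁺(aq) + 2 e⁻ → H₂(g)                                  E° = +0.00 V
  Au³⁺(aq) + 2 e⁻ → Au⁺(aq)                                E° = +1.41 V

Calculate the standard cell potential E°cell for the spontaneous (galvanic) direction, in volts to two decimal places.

The Au³⁺/Au⁺ couple has the higher reduction potential, so it is the cathode; H⁺/H₂ is oxidised at the anode.
E°cell = E°(cathode) − E°(anode) = (+1.41) − (+0.00) = +1.41 V.
Since E°cell > 0, the reaction is spontaneous under standard conditions.

+1.41 V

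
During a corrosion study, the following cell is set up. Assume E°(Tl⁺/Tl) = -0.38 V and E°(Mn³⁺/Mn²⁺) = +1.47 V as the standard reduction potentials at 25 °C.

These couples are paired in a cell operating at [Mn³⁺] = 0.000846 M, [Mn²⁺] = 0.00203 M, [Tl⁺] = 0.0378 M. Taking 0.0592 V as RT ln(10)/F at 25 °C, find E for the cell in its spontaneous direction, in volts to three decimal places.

Mn³⁺/Mn²⁺ is the cathode (higher E°), Tl⁺/Tl the anode: E°cell = +1.47 − (-0.38) = +1.85 V, n = 1.
Overall: Mn³⁺(aq) + Tl(s) → Mn²⁺(aq) + Tl⁺(aq)
Q = [Mn²⁺]·[Tl⁺] / ([Mn³⁺]); log Q = -1.042.
E = E° − (0.0592/n) log Q = +1.85 − (0.0592/1)(-1.042) = +1.912 V.

+1.912 V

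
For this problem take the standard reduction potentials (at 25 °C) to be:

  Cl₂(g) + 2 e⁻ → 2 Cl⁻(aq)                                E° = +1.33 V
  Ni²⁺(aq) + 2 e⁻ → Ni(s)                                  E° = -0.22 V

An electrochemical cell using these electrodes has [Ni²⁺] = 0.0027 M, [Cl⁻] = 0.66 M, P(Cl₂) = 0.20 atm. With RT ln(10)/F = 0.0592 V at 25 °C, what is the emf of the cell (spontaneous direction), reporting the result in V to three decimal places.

+1.616 V

Cl₂/Cl⁻ is the cathode (higher E°), Ni²⁺/Ni the anode: E°cell = +1.33 − (-0.22) = +1.55 V, n = 2.
Overall: Cl₂(g) + Ni(s) → 2 Cl⁻(aq) + Ni²⁺(aq)
Q = [Cl⁻]^2·[Ni²⁺] / (P(Cl₂)); log Q = -2.231.
E = E° − (0.0592/n) log Q = +1.55 − (0.0592/2)(-2.231) = +1.616 V.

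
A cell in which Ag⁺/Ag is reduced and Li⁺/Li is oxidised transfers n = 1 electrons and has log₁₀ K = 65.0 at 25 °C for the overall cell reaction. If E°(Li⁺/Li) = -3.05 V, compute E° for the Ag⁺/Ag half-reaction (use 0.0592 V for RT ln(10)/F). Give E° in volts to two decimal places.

+0.80 V

E°cell = (0.0592/n)·log K = (0.0592/1)(65.0) = +3.848 V.
Since Ag⁺/Ag is the cathode and Li⁺/Li the anode, E°cell = E°(Ag⁺/Ag) − E°(Li⁺/Li).
So E°(Ag⁺/Ag) = E°cell + E°(Li⁺/Li) = +3.848 + (-3.05) = +0.80 V.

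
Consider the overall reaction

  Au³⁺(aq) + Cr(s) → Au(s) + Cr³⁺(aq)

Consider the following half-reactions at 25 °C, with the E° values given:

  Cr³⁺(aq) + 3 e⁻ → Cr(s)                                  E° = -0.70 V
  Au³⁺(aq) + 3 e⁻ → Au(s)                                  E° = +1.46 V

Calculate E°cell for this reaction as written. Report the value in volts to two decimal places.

The Au³⁺/Au couple has the higher reduction potential, so it is the cathode; Cr³⁺/Cr is oxidised at the anode.
E°cell = E°(cathode) − E°(anode) = (+1.46) − (-0.70) = +2.16 V.

+2.16 V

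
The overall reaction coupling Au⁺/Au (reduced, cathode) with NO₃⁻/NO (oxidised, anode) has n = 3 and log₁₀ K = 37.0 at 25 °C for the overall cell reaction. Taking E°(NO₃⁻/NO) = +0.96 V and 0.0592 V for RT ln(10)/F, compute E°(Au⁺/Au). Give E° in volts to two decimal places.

E°cell = (0.0592/n)·log K = (0.0592/3)(37.0) = +0.730 V.
Since Au⁺/Au is the cathode and NO₃⁻/NO the anode, E°cell = E°(Au⁺/Au) − E°(NO₃⁻/NO).
So E°(Au⁺/Au) = E°cell + E°(NO₃⁻/NO) = +0.730 + (+0.96) = +1.69 V.

+1.69 V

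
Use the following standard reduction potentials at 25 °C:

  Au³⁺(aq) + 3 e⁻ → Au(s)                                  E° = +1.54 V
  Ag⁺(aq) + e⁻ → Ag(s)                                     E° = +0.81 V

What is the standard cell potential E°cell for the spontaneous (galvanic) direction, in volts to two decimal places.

+0.73 V

The Au³⁺/Au couple has the higher reduction potential, so it is the cathode; Ag⁺/Ag is oxidised at the anode.
E°cell = E°(cathode) − E°(anode) = (+1.54) − (+0.81) = +0.73 V.
Since E°cell > 0, the reaction is spontaneous under standard conditions.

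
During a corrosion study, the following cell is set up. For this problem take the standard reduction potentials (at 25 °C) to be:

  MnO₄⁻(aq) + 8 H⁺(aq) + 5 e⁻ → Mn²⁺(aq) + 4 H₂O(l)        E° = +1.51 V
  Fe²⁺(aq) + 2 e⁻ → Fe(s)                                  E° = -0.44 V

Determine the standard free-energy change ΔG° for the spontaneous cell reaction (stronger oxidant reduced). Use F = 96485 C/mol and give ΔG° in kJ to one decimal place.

MnO₄⁻/Mn²⁺ (E° = +1.51 V) is the cathode; Fe²⁺/Fe (E° = -0.44 V) is the anode, so E°cell = +1.95 V.
Balancing electrons gives n = 10 (lcm of 5 and 2).
ΔG° = −nFE° = −(10)(96485)(+1.95) = -1,881,458 J = -1881.5 kJ.

-1881.5 kJ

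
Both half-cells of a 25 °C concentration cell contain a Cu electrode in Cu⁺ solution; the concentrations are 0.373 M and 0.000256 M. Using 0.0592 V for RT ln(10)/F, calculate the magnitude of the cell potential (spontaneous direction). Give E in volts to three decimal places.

+0.187 V

For a concentration cell E°cell = 0. The 0.373 M side is the cathode (reduction is favoured where [Cu⁺] is higher).
With n = 1, E = −(0.0592/1) log([Cu⁺]ₐₙ/[Cu⁺]꜀ₐₜ) = −(0.0592/1) log(0.000256/0.373) = −(0.0592/1)(-3.163) = +0.187 V.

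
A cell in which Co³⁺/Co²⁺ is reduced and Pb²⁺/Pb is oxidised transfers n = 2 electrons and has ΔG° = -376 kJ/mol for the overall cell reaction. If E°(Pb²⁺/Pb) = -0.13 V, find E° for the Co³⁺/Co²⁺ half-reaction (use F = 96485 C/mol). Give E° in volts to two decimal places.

E°cell = −ΔG°/(nF) = −(-376×10³)/((2)(96485)) = +1.948 V.
Since Co³⁺/Co²⁺ is the cathode and Pb²⁺/Pb the anode, E°cell = E°(Co³⁺/Co²⁺) − E°(Pb²⁺/Pb).
So E°(Co³⁺/Co²⁺) = E°cell + E°(Pb²⁺/Pb) = +1.948 + (-0.13) = +1.82 V.

+1.82 V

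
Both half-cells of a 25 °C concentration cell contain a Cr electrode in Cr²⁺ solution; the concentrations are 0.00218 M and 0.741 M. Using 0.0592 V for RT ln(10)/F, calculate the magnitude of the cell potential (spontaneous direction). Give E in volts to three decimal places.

For a concentration cell E°cell = 0. The 0.741 M side is the cathode (reduction is favoured where [Cr²⁺] is higher).
With n = 2, E = −(0.0592/2) log([Cr²⁺]ₐₙ/[Cr²⁺]꜀ₐₜ) = −(0.0592/2) log(0.00218/0.741) = −(0.0592/2)(-2.531) = +0.075 V.

+0.075 V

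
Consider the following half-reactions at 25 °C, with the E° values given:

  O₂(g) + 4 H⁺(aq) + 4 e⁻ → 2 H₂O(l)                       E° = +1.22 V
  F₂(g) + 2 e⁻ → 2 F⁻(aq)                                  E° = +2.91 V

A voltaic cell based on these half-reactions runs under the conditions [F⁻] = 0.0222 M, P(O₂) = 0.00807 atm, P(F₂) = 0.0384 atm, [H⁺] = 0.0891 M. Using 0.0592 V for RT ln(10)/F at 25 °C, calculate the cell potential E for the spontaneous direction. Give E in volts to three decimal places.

F₂/F⁻ is the cathode (higher E°), O₂/H₂O the anode: E°cell = +2.91 − (+1.22) = +1.69 V, n = 4.
Overall: 2 F₂(g) + 2 H₂O(l) → 4 F⁻(aq) + O₂(g) + 4 H⁺(aq)
Q = [F⁻]^4·P(O₂)·[H⁺]^4 / (P(F₂)^2); log Q = -10.077.
E = E° − (0.0592/n) log Q = +1.69 − (0.0592/4)(-10.077) = +1.839 V.

+1.839 V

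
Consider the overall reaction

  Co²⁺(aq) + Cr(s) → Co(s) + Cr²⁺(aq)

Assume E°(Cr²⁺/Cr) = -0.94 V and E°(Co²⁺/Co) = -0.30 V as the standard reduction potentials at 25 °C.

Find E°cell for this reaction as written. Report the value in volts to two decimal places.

The Co²⁺/Co couple has the higher reduction potential, so it is the cathode; Cr²⁺/Cr is oxidised at the anode.
E°cell = E°(cathode) − E°(anode) = (-0.30) − (-0.94) = +0.64 V.
Since E°cell > 0, the reaction is spontaneous under standard conditions.

+0.64 V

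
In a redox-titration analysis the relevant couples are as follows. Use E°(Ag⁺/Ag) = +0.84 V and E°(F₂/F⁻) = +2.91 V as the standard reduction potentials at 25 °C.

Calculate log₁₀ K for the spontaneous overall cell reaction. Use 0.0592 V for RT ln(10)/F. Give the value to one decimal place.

69.9

Cathode: F₂/F⁻; anode: Ag⁺/Ag. E°cell = +2.07 V, n = 2.
log K = nE°cell / 0.0592 = (2)(+2.07) / 0.0592 = 69.9.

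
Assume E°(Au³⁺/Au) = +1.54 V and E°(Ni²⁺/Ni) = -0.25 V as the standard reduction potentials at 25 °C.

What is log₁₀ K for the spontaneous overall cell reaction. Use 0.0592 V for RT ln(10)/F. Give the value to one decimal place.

Cathode: Au³⁺/Au; anode: Ni²⁺/Ni. E°cell = +1.79 V, n = 6.
log K = nE°cell / 0.0592 = (6)(+1.79) / 0.0592 = 181.4.

181.4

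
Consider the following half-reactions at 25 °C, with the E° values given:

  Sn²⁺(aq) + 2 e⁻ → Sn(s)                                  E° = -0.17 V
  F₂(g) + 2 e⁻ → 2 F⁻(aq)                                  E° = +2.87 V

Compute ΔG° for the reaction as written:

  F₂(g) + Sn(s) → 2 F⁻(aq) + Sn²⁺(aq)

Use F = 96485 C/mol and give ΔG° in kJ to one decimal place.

As written, F₂/F⁻ is reduced (cathode) and Sn²⁺/Sn is oxidised (anode), so E°cell = (+2.87) − (-0.17) = +3.04 V.
Balancing electrons gives n = 2.
ΔG° = −nFE° = −(2)(96485)(+3.04) = -586,629 J = -586.6 kJ.

-586.6 kJ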